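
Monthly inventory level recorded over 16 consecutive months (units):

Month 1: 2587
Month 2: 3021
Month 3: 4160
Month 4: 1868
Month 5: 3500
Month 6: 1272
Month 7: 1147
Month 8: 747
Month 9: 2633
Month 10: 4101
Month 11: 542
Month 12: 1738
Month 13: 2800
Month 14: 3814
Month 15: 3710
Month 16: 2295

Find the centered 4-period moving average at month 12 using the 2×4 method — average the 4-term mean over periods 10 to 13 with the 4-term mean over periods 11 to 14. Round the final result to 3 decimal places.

Sum over 10–13: 4101 + 542 + 1738 + 2800 = 9181
Sum over 11–14: 542 + 1738 + 2800 + 3814 = 8894
CMA at t=12 = (9181 + 8894) / (2·4) = 18075 / 8 = 2259.375

2259.375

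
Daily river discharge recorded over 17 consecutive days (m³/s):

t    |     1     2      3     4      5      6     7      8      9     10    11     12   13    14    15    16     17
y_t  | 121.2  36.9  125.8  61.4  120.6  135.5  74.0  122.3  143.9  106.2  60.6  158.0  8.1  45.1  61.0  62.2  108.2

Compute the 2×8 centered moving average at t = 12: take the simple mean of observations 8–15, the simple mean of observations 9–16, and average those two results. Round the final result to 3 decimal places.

84.394

Sum over 8–15: 122.3 + 143.9 + 106.2 + 60.6 + 158.0 + 8.1 + 45.1 + 61.0 = 705.2
Sum over 9–16: 143.9 + 106.2 + 60.6 + 158.0 + 8.1 + 45.1 + 61.0 + 62.2 = 645.1
CMA at t=12 = (705.2 + 645.1) / (2·8) = 1350.3 / 16 = 84.394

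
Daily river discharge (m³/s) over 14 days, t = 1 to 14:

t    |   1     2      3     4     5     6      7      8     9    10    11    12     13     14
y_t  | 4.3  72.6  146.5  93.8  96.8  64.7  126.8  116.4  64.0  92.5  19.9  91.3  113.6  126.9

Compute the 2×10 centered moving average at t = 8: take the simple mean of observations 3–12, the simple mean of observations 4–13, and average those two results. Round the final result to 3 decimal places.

Sum over 3–12: 146.5 + 93.8 + 96.8 + 64.7 + 126.8 + 116.4 + 64.0 + 92.5 + 19.9 + 91.3 = 912.7
Sum over 4–13: 93.8 + 96.8 + 64.7 + 126.8 + 116.4 + 64.0 + 92.5 + 19.9 + 91.3 + 113.6 = 879.8
CMA at t=8 = (912.7 + 879.8) / (2·10) = 1792.5 / 20 = 89.625

89.625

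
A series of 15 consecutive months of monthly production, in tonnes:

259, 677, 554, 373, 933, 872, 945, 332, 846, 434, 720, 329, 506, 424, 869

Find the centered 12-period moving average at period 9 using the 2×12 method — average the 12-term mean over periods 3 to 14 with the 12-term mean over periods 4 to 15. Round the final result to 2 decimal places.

Sum over 3–14: 554 + 373 + 933 + 872 + 945 + 332 + 846 + 434 + 720 + 329 + 506 + 424 = 7268
Sum over 4–15: 373 + 933 + 872 + 945 + 332 + 846 + 434 + 720 + 329 + 506 + 424 + 869 = 7583
CMA at t=9 = (7268 + 7583) / (2·12) = 14851 / 24 = 618.79

618.79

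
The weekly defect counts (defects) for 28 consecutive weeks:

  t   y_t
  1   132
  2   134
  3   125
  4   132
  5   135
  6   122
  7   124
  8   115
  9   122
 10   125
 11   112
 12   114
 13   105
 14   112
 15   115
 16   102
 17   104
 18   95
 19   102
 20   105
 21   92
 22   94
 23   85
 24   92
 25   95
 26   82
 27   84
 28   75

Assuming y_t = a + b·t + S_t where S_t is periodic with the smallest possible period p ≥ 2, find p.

5

First differences y_{t+1} − y_t: 2, -9, 7, 3, -13, 2, -9, 7, 3, -13, 2, -9, …
The difference pattern repeats every 5 terms and not for any smaller step, so p = 5.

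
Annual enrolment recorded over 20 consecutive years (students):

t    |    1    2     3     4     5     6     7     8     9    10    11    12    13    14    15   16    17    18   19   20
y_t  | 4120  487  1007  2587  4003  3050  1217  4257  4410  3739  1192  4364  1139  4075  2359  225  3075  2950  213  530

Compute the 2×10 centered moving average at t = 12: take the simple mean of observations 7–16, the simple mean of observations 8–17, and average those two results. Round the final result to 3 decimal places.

2790.600

Sum over 7–16: 1217 + 4257 + 4410 + 3739 + 1192 + 4364 + 1139 + 4075 + 2359 + 225 = 26977
Sum over 8–17: 4257 + 4410 + 3739 + 1192 + 4364 + 1139 + 4075 + 2359 + 225 + 3075 = 28835
CMA at t=12 = (26977 + 28835) / (2·10) = 55812 / 20 = 2790.600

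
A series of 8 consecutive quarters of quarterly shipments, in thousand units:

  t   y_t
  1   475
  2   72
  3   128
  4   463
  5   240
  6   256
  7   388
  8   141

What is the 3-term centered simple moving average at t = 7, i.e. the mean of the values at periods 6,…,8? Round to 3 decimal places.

261.667

Sum of periods 6–8: 256 + 388 + 141 = 785
Divide by 3: 785 / 3 = 261.667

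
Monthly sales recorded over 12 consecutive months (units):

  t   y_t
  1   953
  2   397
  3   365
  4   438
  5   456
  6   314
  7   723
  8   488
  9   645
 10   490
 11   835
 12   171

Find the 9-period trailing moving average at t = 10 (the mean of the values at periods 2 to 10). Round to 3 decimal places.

479.556

Sum of periods 2–10: 397 + 365 + 438 + 456 + 314 + 723 + 488 + 645 + 490 = 4316
Divide by 9: 4316 / 9 = 479.556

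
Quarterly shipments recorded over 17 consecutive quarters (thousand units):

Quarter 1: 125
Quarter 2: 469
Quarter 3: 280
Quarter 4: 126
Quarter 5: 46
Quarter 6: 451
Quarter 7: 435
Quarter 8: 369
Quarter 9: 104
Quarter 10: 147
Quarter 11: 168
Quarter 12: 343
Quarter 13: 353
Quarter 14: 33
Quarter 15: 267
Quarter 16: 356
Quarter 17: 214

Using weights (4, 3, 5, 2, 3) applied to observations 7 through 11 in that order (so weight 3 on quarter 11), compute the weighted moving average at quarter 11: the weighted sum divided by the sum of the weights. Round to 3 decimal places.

245.000

Weighted sum: 4·435 + 3·369 + 5·104 + 2·147 + 3·168 = 1740 + 1107 + 520 + 294 + 504 = 4165
Weight total: 4 + 3 + 5 + 2 + 3 = 17
WMA = 4165 / 17 = 245.000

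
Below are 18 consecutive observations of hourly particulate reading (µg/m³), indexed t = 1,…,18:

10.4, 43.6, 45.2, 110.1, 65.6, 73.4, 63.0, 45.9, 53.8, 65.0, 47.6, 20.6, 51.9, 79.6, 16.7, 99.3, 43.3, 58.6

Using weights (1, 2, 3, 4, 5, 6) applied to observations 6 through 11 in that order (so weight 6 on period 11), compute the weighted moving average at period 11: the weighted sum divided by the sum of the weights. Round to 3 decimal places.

55.376

Weighted sum: 1·73.4 + 2·63.0 + 3·45.9 + 4·53.8 + 5·65.0 + 6·47.6 = 73.4 + 126.0 + 137.7 + 215.2 + 325.0 + 285.6 = 1162.9
Weight total: 1 + 2 + 3 + 4 + 5 + 6 = 21
WMA = 1162.9 / 21 = 55.376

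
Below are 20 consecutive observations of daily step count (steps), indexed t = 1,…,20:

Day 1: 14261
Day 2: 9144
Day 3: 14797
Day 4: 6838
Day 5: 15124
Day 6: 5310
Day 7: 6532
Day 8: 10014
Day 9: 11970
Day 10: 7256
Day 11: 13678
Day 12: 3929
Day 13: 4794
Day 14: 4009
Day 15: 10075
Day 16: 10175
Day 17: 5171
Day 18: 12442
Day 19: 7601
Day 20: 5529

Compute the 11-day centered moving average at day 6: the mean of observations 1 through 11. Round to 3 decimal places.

Sum of periods 1–11: 14261 + 9144 + 14797 + 6838 + 15124 + 5310 + 6532 + 10014 + 11970 + 7256 + 13678 = 114924
Divide by 11: 114924 / 11 = 10447.636

10447.636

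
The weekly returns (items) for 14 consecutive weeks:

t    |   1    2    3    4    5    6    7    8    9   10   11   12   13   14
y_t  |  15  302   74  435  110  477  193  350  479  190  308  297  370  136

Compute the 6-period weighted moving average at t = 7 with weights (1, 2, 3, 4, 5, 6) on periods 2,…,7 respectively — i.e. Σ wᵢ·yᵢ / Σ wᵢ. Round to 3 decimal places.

273.238

Weighted sum: 1·302 + 2·74 + 3·435 + 4·110 + 5·477 + 6·193 = 302 + 148 + 1305 + 440 + 2385 + 1158 = 5738
Weight total: 1 + 2 + 3 + 4 + 5 + 6 = 21
WMA = 5738 / 21 = 273.238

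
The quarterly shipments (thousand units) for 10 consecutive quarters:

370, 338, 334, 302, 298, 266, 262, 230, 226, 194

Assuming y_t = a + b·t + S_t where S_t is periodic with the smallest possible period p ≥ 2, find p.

First differences y_{t+1} − y_t: -32, -4, -32, -4, -32, -4, …
The difference pattern repeats every 2 terms and not for any smaller step, so p = 2.

2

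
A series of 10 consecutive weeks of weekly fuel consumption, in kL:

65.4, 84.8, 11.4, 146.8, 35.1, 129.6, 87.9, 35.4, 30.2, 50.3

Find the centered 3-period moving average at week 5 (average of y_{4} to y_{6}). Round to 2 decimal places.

Sum of periods 4–6: 146.8 + 35.1 + 129.6 = 311.5
Divide by 3: 311.5 / 3 = 103.83

103.83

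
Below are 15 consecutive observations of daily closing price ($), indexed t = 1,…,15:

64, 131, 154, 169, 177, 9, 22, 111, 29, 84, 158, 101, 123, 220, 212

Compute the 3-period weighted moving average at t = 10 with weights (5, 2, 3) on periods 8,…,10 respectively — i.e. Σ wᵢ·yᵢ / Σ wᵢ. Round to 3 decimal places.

86.500

Weighted sum: 5·111 + 2·29 + 3·84 = 555 + 58 + 252 = 865
Weight total: 5 + 2 + 3 = 10
WMA = 865 / 10 = 86.500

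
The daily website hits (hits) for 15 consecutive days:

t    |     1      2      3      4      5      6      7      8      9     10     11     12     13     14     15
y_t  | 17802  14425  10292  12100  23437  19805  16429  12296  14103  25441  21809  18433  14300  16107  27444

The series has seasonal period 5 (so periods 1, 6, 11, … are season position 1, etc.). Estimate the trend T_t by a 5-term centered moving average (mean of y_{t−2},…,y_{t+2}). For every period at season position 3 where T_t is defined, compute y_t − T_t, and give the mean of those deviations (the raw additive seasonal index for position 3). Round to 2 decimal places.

Season position 3 occurs at t = 3, 8, 13 (where T_t is defined).
t=3: T_3 = 15611.2000; y_3 − T_3 = 10292 − 15611.2000 = -5319.2000
t=8: T_8 = 17614.8000; y_8 − T_8 = 12296 − 17614.8000 = -5318.8000
t=13: T_13 = 19618.6000; y_13 − T_13 = 14300 − 19618.6000 = -5318.6000
Mean deviation: (-5319.2000 + -5318.8000 + -5318.6000) / 3 = -5318.87

-5318.87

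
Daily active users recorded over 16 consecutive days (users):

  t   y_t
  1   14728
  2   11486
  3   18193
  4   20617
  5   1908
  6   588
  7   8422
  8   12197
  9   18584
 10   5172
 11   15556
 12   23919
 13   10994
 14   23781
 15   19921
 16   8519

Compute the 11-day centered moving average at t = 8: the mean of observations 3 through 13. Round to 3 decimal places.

Sum of periods 3–13: 18193 + 20617 + 1908 + 588 + 8422 + 12197 + 18584 + 5172 + 15556 + 23919 + 10994 = 136150
Divide by 11: 136150 / 11 = 12377.273

12377.273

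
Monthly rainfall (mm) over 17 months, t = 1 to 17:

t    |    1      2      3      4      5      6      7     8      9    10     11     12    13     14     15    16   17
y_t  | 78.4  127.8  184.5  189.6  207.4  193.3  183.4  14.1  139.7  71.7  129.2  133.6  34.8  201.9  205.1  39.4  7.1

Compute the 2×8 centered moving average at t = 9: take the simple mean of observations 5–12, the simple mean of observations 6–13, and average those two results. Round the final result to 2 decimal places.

Sum over 5–12: 207.4 + 193.3 + 183.4 + 14.1 + 139.7 + 71.7 + 129.2 + 133.6 = 1072.4
Sum over 6–13: 193.3 + 183.4 + 14.1 + 139.7 + 71.7 + 129.2 + 133.6 + 34.8 = 899.8
CMA at t=9 = (1072.4 + 899.8) / (2·8) = 1972.2 / 16 = 123.26

123.26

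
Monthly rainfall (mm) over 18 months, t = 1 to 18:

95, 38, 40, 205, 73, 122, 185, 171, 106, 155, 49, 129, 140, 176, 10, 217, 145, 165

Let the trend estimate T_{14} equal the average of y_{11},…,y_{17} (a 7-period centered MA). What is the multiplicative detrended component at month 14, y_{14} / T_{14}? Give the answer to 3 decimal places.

Trend T_14 = (49 + 129 + 140 + 176 + 10 + 217 + 145) / 7 = 866/7 = 123.71429
Ratio to trend: 176 / 123.71429 = 1.423

1.423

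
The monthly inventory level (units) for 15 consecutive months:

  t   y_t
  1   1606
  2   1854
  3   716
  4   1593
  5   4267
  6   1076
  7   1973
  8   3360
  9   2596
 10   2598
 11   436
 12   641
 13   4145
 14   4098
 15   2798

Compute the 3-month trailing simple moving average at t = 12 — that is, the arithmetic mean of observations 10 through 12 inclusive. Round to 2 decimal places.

Sum of periods 10–12: 2598 + 436 + 641 = 3675
Divide by 3: 3675 / 3 = 1225.00

1225.00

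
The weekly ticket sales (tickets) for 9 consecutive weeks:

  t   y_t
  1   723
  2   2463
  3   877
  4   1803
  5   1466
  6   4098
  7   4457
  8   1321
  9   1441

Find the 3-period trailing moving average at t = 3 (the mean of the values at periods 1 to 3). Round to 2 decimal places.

1354.33

Sum of periods 1–3: 723 + 2463 + 877 = 4063
Divide by 3: 4063 / 3 = 1354.33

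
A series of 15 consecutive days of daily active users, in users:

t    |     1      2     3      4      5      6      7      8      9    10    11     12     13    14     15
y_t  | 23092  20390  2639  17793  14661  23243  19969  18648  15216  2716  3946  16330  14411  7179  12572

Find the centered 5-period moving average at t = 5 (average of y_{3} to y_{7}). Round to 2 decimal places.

15661.00

Sum of periods 3–7: 2639 + 17793 + 14661 + 23243 + 19969 = 78305
Divide by 5: 78305 / 5 = 15661.00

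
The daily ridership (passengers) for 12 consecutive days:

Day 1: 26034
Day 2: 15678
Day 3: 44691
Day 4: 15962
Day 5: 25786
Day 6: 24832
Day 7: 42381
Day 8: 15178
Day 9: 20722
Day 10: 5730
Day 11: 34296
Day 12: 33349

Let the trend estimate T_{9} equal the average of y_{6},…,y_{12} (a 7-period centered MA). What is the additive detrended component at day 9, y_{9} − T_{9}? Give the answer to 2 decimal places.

Trend T_9 = (24832 + 42381 + 15178 + 20722 + 5730 + 34296 + 33349) / 7 = 176488/7 = 25212.5714
Detrended value: 20722 − 25212.5714 = -4490.57

-4490.57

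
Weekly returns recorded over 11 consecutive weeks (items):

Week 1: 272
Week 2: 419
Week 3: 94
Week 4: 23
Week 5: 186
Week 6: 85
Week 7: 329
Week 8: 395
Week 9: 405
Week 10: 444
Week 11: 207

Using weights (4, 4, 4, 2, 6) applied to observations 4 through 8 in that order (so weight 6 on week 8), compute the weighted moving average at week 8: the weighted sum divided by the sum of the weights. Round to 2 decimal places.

Weighted sum: 4·23 + 4·186 + 4·85 + 2·329 + 6·395 = 92 + 744 + 340 + 658 + 2370 = 4204
Weight total: 4 + 4 + 4 + 2 + 6 = 20
WMA = 4204 / 20 = 210.20

210.20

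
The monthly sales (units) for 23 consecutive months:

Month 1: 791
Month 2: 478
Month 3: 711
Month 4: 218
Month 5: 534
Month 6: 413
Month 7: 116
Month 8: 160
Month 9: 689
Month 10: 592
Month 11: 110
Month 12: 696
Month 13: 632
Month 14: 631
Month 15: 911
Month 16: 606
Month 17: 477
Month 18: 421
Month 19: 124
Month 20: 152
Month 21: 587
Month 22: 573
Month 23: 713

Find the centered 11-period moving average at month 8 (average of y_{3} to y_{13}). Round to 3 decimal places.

442.818

Sum of periods 3–13: 711 + 218 + 534 + 413 + 116 + 160 + 689 + 592 + 110 + 696 + 632 = 4871
Divide by 11: 4871 / 11 = 442.818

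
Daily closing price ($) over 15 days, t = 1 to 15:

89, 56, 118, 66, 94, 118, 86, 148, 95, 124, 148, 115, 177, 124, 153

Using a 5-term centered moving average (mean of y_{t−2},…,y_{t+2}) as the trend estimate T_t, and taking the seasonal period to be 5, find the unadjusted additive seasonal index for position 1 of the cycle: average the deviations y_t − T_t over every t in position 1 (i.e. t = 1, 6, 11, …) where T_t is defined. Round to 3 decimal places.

Season position 1 occurs at t = 6, 11 (where T_t is defined).
t=6: T_6 = 102.40000; y_6 − T_6 = 118 − 102.40000 = 15.60000
t=11: T_11 = 131.80000; y_11 − T_11 = 148 − 131.80000 = 16.20000
Mean deviation: (15.60000 + 16.20000) / 2 = 15.900

15.900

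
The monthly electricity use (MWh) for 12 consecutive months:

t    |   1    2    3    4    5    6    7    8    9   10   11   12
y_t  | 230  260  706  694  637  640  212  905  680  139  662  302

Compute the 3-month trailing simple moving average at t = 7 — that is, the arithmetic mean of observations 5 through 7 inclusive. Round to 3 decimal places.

Sum of periods 5–7: 637 + 640 + 212 = 1489
Divide by 3: 1489 / 3 = 496.333

496.333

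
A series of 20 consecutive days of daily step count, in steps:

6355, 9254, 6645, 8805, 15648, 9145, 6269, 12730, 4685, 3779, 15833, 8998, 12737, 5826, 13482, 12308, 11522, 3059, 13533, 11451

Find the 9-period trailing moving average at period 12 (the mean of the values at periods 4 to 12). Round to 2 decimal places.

Sum of periods 4–12: 8805 + 15648 + 9145 + 6269 + 12730 + 4685 + 3779 + 15833 + 8998 = 85892
Divide by 9: 85892 / 9 = 9543.56

9543.56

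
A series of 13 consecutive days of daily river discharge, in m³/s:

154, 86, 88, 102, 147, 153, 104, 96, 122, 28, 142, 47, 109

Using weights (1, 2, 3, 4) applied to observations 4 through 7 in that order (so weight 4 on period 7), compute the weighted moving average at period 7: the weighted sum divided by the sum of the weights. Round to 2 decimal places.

Weighted sum: 1·102 + 2·147 + 3·153 + 4·104 = 102 + 294 + 459 + 416 = 1271
Weight total: 1 + 2 + 3 + 4 = 10
WMA = 1271 / 10 = 127.10

127.10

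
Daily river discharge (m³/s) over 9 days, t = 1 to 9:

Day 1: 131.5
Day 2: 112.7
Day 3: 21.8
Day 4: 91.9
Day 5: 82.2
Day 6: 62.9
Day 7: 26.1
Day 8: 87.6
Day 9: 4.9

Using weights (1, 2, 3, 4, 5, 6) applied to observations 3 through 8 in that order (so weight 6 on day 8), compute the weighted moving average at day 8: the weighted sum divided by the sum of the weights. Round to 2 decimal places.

64.76

Weighted sum: 1·21.8 + 2·91.9 + 3·82.2 + 4·62.9 + 5·26.1 + 6·87.6 = 21.8 + 183.8 + 246.6 + 251.6 + 130.5 + 525.6 = 1359.9
Weight total: 1 + 2 + 3 + 4 + 5 + 6 = 21
WMA = 1359.9 / 21 = 64.76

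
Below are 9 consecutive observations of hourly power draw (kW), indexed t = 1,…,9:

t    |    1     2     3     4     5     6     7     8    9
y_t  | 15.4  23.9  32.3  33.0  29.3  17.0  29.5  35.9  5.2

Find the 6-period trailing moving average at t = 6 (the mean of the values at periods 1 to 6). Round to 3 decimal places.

Sum of periods 1–6: 15.4 + 23.9 + 32.3 + 33.0 + 29.3 + 17.0 = 150.9
Divide by 6: 150.9 / 6 = 25.150

25.150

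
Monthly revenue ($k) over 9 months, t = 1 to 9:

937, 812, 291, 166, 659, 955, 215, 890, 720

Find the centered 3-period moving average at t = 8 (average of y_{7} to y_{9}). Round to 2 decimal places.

608.33

Sum of periods 7–9: 215 + 890 + 720 = 1825
Divide by 3: 1825 / 3 = 608.33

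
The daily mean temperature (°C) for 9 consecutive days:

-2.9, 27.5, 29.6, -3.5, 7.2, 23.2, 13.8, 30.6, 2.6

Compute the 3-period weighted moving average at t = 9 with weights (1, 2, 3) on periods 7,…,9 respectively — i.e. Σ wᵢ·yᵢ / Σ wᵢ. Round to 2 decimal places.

Weighted sum: 1·13.8 + 2·30.6 + 3·2.6 = 13.8 + 61.2 + 7.8 = 82.8
Weight total: 1 + 2 + 3 = 6
WMA = 82.8 / 6 = 13.80

13.80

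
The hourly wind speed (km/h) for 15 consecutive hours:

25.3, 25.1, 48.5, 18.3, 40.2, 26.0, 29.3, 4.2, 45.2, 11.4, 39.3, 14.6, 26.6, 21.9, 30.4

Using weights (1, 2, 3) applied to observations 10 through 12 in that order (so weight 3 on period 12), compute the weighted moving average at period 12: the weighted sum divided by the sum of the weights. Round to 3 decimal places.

Weighted sum: 1·11.4 + 2·39.3 + 3·14.6 = 11.4 + 78.6 + 43.8 = 133.8
Weight total: 1 + 2 + 3 = 6
WMA = 133.8 / 6 = 22.300

22.300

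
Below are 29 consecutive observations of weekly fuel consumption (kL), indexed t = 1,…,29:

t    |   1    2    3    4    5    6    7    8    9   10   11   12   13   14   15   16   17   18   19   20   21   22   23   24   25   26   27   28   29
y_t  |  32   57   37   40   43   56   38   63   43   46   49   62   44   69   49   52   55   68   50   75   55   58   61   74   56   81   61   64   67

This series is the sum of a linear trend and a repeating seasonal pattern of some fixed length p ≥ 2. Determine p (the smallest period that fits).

6

First differences y_{t+1} − y_t: 25, -20, 3, 3, 13, -18, 25, -20, 3, 3, 13, -18, 25, -20, …
The difference pattern repeats every 6 terms and not for any smaller step, so p = 6.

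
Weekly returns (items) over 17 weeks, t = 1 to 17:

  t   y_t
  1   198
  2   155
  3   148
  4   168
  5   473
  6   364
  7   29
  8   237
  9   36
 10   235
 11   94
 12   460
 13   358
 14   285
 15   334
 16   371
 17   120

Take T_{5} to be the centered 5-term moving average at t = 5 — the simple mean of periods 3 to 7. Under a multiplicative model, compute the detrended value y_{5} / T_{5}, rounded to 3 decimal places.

Trend T_5 = (148 + 168 + 473 + 364 + 29) / 5 = 1182/5 = 236.40000
Ratio to trend: 473 / 236.40000 = 2.001

2.001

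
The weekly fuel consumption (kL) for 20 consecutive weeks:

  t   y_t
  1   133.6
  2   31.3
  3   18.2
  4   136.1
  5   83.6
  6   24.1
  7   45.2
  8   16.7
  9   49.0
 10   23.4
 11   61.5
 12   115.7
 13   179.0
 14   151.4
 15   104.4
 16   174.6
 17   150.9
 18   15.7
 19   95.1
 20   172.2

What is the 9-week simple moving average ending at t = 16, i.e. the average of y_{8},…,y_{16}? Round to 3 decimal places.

Sum of periods 8–16: 16.7 + 49.0 + 23.4 + 61.5 + 115.7 + 179.0 + 151.4 + 104.4 + 174.6 = 875.7
Divide by 9: 875.7 / 9 = 97.300

97.300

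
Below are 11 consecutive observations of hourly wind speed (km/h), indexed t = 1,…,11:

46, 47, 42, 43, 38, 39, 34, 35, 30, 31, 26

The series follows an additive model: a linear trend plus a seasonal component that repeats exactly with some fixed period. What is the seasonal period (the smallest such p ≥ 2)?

First differences y_{t+1} − y_t: 1, -5, 1, -5, 1, -5, …
The difference pattern repeats every 2 terms and not for any smaller step, so p = 2.

2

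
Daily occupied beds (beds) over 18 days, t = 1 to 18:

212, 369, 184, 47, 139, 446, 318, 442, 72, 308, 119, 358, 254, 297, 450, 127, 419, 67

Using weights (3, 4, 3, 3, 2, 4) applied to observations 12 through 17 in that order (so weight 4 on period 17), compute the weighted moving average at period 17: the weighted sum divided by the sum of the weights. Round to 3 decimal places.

Weighted sum: 3·358 + 4·254 + 3·297 + 3·450 + 2·127 + 4·419 = 1074 + 1016 + 891 + 1350 + 254 + 1676 = 6261
Weight total: 3 + 4 + 3 + 3 + 2 + 4 = 19
WMA = 6261 / 19 = 329.526

329.526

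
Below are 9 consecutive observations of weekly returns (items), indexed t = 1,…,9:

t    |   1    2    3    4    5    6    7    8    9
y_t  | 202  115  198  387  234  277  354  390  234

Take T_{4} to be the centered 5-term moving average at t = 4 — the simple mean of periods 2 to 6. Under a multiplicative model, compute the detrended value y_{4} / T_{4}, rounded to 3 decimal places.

1.598

Trend T_4 = (115 + 198 + 387 + 234 + 277) / 5 = 1211/5 = 242.20000
Ratio to trend: 387 / 242.20000 = 1.598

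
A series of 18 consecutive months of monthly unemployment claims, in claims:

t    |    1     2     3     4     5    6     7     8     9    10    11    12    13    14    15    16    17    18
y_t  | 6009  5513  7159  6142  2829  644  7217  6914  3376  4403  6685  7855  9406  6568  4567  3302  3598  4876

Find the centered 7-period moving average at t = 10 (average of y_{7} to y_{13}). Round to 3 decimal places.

6550.857

Sum of periods 7–13: 7217 + 6914 + 3376 + 4403 + 6685 + 7855 + 9406 = 45856
Divide by 7: 45856 / 7 = 6550.857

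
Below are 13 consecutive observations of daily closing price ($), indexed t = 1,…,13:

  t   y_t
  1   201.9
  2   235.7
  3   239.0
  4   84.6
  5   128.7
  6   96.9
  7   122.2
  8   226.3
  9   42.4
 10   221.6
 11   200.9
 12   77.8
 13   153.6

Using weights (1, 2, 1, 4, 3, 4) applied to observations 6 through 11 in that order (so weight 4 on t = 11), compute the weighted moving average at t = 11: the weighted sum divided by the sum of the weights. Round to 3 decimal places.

Weighted sum: 1·96.9 + 2·122.2 + 1·226.3 + 4·42.4 + 3·221.6 + 4·200.9 = 96.9 + 244.4 + 226.3 + 169.6 + 664.8 + 803.6 = 2205.6
Weight total: 1 + 2 + 1 + 4 + 3 + 4 = 15
WMA = 2205.6 / 15 = 147.040

147.040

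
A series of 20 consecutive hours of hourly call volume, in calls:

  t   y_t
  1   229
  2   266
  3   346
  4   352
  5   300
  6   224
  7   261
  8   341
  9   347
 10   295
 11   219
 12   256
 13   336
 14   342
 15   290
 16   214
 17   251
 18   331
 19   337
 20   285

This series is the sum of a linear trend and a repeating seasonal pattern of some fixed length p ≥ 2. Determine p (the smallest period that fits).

First differences y_{t+1} − y_t: 37, 80, 6, -52, -76, 37, 80, 6, -52, -76, 37, 80, …
The difference pattern repeats every 5 terms and not for any smaller step, so p = 5.

5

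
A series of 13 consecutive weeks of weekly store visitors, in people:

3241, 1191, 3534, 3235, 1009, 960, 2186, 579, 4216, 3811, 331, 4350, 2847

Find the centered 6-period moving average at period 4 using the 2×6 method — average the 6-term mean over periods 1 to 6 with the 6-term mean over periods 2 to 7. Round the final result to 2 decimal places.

Sum over 1–6: 3241 + 1191 + 3534 + 3235 + 1009 + 960 = 13170
Sum over 2–7: 1191 + 3534 + 3235 + 1009 + 960 + 2186 = 12115
CMA at t=4 = (13170 + 12115) / (2·6) = 25285 / 12 = 2107.08

2107.08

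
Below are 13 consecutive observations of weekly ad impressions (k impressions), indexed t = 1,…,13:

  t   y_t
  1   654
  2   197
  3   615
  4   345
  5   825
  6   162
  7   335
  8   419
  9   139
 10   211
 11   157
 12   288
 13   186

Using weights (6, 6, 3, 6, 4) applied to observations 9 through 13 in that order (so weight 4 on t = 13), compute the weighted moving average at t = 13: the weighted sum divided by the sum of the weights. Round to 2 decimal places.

201.72

Weighted sum: 6·139 + 6·211 + 3·157 + 6·288 + 4·186 = 834 + 1266 + 471 + 1728 + 744 = 5043
Weight total: 6 + 6 + 3 + 6 + 4 = 25
WMA = 5043 / 25 = 201.72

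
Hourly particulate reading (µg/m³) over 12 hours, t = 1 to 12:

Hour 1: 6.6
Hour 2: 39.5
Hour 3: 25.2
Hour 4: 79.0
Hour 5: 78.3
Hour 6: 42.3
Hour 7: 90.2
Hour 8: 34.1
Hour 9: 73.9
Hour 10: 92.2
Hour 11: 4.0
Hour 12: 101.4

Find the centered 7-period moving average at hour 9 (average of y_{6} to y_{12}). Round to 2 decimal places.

62.59

Sum of periods 6–12: 42.3 + 90.2 + 34.1 + 73.9 + 92.2 + 4.0 + 101.4 = 438.1
Divide by 7: 438.1 / 7 = 62.59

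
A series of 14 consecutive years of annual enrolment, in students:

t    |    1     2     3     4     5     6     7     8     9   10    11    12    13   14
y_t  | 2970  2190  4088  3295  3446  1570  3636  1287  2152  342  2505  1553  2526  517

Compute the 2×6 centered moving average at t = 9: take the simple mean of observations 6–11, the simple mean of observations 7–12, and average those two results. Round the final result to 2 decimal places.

Sum over 6–11: 1570 + 3636 + 1287 + 2152 + 342 + 2505 = 11492
Sum over 7–12: 3636 + 1287 + 2152 + 342 + 2505 + 1553 = 11475
CMA at t=9 = (11492 + 11475) / (2·6) = 22967 / 12 = 1913.92

1913.92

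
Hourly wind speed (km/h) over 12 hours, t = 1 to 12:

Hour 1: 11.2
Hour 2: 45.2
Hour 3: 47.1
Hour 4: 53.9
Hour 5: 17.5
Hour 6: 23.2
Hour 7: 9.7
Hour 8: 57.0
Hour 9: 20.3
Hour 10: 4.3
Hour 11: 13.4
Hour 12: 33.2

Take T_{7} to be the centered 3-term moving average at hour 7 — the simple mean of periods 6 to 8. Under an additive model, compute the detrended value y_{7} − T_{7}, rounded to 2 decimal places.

-20.27

Trend T_7 = (23.2 + 9.7 + 57.0) / 3 = 89.9/3 = 29.9667
Detrended value: 9.7 − 29.9667 = -20.27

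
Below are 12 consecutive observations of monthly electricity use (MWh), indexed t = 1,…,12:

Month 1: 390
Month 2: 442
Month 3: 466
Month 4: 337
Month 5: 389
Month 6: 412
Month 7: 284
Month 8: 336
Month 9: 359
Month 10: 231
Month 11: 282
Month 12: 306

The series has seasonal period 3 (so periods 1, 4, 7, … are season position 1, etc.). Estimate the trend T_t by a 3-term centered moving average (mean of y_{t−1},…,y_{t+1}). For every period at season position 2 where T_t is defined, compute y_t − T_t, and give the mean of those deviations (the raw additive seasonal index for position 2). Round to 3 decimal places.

Season position 2 occurs at t = 2, 5, 8, 11 (where T_t is defined).
t=2: T_2 = 432.66667; y_2 − T_2 = 442 − 432.66667 = 9.33333
t=5: T_5 = 379.33333; y_5 − T_5 = 389 − 379.33333 = 9.66667
t=8: T_8 = 326.33333; y_8 − T_8 = 336 − 326.33333 = 9.66667
t=11: T_11 = 273.00000; y_11 − T_11 = 282 − 273.00000 = 9.00000
Mean deviation: (9.33333 + 9.66667 + 9.66667 + 9.00000) / 4 = 9.417

9.417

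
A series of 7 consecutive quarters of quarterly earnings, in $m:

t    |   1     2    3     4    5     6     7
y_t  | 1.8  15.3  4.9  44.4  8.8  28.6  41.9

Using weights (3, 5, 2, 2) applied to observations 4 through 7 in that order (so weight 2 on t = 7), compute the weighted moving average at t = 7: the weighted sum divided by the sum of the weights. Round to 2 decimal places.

Weighted sum: 3·44.4 + 5·8.8 + 2·28.6 + 2·41.9 = 133.2 + 44.0 + 57.2 + 83.8 = 318.2
Weight total: 3 + 5 + 2 + 2 = 12
WMA = 318.2 / 12 = 26.52

26.52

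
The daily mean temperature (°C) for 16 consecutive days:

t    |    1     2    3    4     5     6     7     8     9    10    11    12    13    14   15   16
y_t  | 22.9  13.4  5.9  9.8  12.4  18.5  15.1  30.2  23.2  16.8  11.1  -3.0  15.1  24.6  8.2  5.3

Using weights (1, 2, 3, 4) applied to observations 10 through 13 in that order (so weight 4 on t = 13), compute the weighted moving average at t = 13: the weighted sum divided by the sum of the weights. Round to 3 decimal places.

9.040

Weighted sum: 1·16.8 + 2·11.1 + 3·-3.0 + 4·15.1 = 16.8 + 22.2 + -9.0 + 60.4 = 90.4
Weight total: 1 + 2 + 3 + 4 = 10
WMA = 90.4 / 10 = 9.040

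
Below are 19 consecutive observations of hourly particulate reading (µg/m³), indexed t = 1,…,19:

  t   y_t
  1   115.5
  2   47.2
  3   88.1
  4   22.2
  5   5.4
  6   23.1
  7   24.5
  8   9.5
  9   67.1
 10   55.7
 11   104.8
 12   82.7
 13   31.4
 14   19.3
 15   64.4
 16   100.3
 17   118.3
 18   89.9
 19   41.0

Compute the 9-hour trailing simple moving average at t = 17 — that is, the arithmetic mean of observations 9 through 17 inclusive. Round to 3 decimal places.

Sum of periods 9–17: 67.1 + 55.7 + 104.8 + 82.7 + 31.4 + 19.3 + 64.4 + 100.3 + 118.3 = 644.0
Divide by 9: 644.0 / 9 = 71.556

71.556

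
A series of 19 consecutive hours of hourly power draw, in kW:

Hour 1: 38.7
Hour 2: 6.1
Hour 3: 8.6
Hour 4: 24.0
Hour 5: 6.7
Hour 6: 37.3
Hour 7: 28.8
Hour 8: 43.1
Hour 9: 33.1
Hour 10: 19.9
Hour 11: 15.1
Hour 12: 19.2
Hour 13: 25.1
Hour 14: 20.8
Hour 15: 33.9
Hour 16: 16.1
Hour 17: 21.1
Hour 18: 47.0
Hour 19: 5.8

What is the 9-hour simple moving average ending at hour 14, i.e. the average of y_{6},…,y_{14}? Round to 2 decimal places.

26.93

Sum of periods 6–14: 37.3 + 28.8 + 43.1 + 33.1 + 19.9 + 15.1 + 19.2 + 25.1 + 20.8 = 242.4
Divide by 9: 242.4 / 9 = 26.93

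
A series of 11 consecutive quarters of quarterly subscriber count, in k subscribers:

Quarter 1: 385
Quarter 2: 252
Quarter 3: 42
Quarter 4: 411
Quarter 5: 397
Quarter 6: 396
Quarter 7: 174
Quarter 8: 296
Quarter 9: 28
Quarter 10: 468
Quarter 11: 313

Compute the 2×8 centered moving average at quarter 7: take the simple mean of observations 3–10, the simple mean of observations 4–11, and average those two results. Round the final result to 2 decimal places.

Sum over 3–10: 42 + 411 + 397 + 396 + 174 + 296 + 28 + 468 = 2212
Sum over 4–11: 411 + 397 + 396 + 174 + 296 + 28 + 468 + 313 = 2483
CMA at t=7 = (2212 + 2483) / (2·8) = 4695 / 16 = 293.44

293.44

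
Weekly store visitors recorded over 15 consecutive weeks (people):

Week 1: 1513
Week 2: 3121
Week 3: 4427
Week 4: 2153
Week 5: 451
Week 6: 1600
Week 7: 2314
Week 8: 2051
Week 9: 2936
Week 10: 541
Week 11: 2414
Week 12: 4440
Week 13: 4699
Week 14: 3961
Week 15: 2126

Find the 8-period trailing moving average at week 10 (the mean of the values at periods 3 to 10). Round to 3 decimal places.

Sum of periods 3–10: 4427 + 2153 + 451 + 1600 + 2314 + 2051 + 2936 + 541 = 16473
Divide by 8: 16473 / 8 = 2059.125

2059.125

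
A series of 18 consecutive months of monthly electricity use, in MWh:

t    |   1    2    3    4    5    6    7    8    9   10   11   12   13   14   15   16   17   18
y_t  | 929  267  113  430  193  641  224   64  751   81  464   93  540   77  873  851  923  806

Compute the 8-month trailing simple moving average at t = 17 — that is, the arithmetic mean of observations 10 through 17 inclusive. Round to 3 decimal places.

Sum of periods 10–17: 81 + 464 + 93 + 540 + 77 + 873 + 851 + 923 = 3902
Divide by 8: 3902 / 8 = 487.750

487.750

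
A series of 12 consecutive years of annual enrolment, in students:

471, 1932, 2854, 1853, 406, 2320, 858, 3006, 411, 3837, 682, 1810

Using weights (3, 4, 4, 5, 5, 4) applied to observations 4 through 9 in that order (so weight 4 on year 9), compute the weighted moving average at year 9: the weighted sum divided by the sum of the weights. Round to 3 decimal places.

Weighted sum: 3·1853 + 4·406 + 4·2320 + 5·858 + 5·3006 + 4·411 = 5559 + 1624 + 9280 + 4290 + 15030 + 1644 = 37427
Weight total: 3 + 4 + 4 + 5 + 5 + 4 = 25
WMA = 37427 / 25 = 1497.080

1497.080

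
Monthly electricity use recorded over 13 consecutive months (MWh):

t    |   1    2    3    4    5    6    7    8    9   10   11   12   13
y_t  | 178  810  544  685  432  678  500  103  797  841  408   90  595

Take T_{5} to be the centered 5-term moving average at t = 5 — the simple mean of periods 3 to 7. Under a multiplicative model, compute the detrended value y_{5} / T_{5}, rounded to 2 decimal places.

Trend T_5 = (544 + 685 + 432 + 678 + 500) / 5 = 2839/5 = 567.8000
Ratio to trend: 432 / 567.8000 = 0.76

0.76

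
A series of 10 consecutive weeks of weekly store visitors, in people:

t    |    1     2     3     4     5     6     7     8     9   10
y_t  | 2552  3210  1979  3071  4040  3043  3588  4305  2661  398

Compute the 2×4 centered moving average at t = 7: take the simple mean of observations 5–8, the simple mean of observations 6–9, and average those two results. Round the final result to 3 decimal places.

3571.625

Sum over 5–8: 4040 + 3043 + 3588 + 4305 = 14976
Sum over 6–9: 3043 + 3588 + 4305 + 2661 = 13597
CMA at t=7 = (14976 + 13597) / (2·4) = 28573 / 8 = 3571.625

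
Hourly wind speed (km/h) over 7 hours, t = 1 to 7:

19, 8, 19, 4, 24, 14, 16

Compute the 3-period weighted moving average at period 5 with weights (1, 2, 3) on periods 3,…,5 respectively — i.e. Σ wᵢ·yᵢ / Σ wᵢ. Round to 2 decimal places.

Weighted sum: 1·19 + 2·4 + 3·24 = 19 + 8 + 72 = 99
Weight total: 1 + 2 + 3 = 6
WMA = 99 / 6 = 16.50

16.50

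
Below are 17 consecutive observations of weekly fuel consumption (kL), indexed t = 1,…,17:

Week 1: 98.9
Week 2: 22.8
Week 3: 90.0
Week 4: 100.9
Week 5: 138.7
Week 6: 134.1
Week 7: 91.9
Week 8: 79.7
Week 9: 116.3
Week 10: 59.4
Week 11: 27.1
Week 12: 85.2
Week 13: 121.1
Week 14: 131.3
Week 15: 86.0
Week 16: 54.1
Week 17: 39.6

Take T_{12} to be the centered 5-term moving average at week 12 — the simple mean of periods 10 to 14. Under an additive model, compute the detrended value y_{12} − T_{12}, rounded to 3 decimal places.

Trend T_12 = (59.4 + 27.1 + 85.2 + 121.1 + 131.3) / 5 = 424.1/5 = 84.82000
Detrended value: 85.2 − 84.82000 = 0.380

0.380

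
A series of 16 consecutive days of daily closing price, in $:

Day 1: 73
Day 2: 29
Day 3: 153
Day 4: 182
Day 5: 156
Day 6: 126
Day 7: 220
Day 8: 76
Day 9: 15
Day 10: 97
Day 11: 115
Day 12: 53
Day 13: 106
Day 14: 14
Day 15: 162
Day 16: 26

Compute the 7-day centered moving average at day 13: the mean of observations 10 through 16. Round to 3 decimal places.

Sum of periods 10–16: 97 + 115 + 53 + 106 + 14 + 162 + 26 = 573
Divide by 7: 573 / 7 = 81.857

81.857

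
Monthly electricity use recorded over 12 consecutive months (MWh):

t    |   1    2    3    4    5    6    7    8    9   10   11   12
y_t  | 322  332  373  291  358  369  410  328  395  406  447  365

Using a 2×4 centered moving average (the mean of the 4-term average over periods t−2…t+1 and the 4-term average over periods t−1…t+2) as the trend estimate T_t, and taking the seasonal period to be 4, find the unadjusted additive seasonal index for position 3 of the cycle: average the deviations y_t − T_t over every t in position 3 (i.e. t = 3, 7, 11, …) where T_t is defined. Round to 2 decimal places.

39.06

Season position 3 occurs at t = 3, 7 (where T_t is defined).
t=3: T_3 = 334.0000; y_3 − T_3 = 373 − 334.0000 = 39.0000
t=7: T_7 = 370.8750; y_7 − T_7 = 410 − 370.8750 = 39.1250
Mean deviation: (39.0000 + 39.1250) / 2 = 39.06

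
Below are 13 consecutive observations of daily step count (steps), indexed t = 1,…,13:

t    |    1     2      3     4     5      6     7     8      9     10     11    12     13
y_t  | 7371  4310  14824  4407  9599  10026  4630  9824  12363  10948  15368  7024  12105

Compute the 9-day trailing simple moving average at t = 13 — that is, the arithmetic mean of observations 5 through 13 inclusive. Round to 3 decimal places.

Sum of periods 5–13: 9599 + 10026 + 4630 + 9824 + 12363 + 10948 + 15368 + 7024 + 12105 = 91887
Divide by 9: 91887 / 9 = 10209.667

10209.667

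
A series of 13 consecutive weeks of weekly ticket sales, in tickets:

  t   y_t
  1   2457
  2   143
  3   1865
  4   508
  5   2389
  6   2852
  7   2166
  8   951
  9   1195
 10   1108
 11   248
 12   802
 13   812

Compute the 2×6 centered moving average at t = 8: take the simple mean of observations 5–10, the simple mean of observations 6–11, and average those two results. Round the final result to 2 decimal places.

Sum over 5–10: 2389 + 2852 + 2166 + 951 + 1195 + 1108 = 10661
Sum over 6–11: 2852 + 2166 + 951 + 1195 + 1108 + 248 = 8520
CMA at t=8 = (10661 + 8520) / (2·6) = 19181 / 12 = 1598.42

1598.42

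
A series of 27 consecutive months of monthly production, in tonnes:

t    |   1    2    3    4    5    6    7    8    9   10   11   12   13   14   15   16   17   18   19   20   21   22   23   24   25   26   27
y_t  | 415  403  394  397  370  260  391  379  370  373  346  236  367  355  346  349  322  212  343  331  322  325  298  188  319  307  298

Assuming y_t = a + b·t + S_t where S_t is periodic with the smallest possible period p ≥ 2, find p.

6

First differences y_{t+1} − y_t: -12, -9, 3, -27, -110, 131, -12, -9, 3, -27, -110, 131, -12, -9, …
The difference pattern repeats every 6 terms and not for any smaller step, so p = 6.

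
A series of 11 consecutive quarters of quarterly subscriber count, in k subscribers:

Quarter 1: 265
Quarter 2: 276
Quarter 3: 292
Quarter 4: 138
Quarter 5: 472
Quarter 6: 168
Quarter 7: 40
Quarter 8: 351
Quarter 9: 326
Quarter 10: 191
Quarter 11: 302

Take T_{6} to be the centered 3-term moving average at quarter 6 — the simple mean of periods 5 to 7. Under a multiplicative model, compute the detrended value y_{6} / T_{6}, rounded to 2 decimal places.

0.74

Trend T_6 = (472 + 168 + 40) / 3 = 680/3 = 226.6667
Ratio to trend: 168 / 226.6667 = 0.74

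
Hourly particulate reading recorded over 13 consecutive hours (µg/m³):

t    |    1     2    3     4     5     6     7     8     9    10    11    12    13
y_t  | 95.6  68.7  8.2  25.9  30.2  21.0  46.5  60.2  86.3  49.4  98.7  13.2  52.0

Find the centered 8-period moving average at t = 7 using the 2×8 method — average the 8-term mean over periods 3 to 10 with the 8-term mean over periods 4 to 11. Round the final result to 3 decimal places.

46.619

Sum over 3–10: 8.2 + 25.9 + 30.2 + 21.0 + 46.5 + 60.2 + 86.3 + 49.4 = 327.7
Sum over 4–11: 25.9 + 30.2 + 21.0 + 46.5 + 60.2 + 86.3 + 49.4 + 98.7 = 418.2
CMA at t=7 = (327.7 + 418.2) / (2·8) = 745.9 / 16 = 46.619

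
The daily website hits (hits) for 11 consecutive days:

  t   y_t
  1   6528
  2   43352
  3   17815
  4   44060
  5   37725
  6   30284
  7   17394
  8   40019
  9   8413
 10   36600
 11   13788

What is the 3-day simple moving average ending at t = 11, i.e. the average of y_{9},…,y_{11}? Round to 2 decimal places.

19600.33

Sum of periods 9–11: 8413 + 36600 + 13788 = 58801
Divide by 3: 58801 / 3 = 19600.33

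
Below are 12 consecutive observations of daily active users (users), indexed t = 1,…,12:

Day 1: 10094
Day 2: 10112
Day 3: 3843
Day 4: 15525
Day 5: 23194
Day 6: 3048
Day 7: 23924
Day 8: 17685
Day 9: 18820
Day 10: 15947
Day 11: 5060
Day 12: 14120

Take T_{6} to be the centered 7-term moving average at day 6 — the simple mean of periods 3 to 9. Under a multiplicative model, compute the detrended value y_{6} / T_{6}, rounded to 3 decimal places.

Trend T_6 = (3843 + 15525 + 23194 + 3048 + 23924 + 17685 + 18820) / 7 = 106039/7 = 15148.42857
Ratio to trend: 3048 / 15148.42857 = 0.201

0.201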